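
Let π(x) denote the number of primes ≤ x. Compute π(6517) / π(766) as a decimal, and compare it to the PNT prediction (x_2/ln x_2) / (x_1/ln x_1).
π(6517)/π(766) = 842/135 ≈ 6.2370;  PNT prediction ≈ 6.4337.

π(766) = 135 and π(6517) = 842, so π(6517)/π(766) ≈ 6.2370. The PNT-predicted ratio is (6517/ln(6517)) / (766/ln(766)) ≈ 6.4337. The two agree to within a few percent, as expected.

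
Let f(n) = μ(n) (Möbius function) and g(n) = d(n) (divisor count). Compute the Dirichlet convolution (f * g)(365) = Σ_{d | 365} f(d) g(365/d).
(μ * d)(365) = 1

Divisors of 365: [1, 5, 73, 365]. For each d | 365:
  d = 1: μ(1) · d(365/1) = 1 · 4 = 4
  d = 5: μ(5) · d(365/5) = -1 · 2 = -2
  d = 73: μ(73) · d(365/73) = -1 · 2 = -2
  d = 365: μ(365) · d(365/365) = 1 · 1 = 1
Summing: (μ * d)(365) = 4 + -2 + -2 + 1 = 1.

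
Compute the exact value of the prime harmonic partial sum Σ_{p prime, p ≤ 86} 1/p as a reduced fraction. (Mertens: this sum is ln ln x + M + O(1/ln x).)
Σ 1/p = 475714535349241099037539188841003/267064515689275851355624017992790

π(86) = 23, so the primes ≤ 86 are [2, 3, 5, 7, 11, 13, 17, 19, 23, 29, 31, 37, 41, 43, 47, 53, 59, 61, 67, 71, 73, 79, 83]. Summing 1/p over these primes: 475714535349241099037539188841003/267064515689275851355624017992790 ≈ 1.7813. Mertens estimate ln ln(86) + 0.2615 ≈ 1.7554.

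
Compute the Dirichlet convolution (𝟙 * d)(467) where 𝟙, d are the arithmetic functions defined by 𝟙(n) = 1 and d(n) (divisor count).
(𝟙 * d)(467) = 3

Divisors of 467: [1, 467]. For each d | 467:
  d = 1: 𝟙(1) · d(467/1) = 1 · 2 = 2
  d = 467: 𝟙(467) · d(467/467) = 1 · 1 = 1
Summing: (𝟙 * d)(467) = 2 + 1 = 3.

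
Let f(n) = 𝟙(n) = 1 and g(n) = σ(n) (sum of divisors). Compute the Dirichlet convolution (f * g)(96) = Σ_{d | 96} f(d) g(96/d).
(𝟙 * σ)(96) = 600

Divisors of 96: [1, 2, 3, 4, 6, 8, 12, 16, 24, 32, 48, 96]. For each d | 96:
  d = 1: 𝟙(1) · σ(96/1) = 1 · 252 = 252
  d = 2: 𝟙(2) · σ(96/2) = 1 · 124 = 124
  d = 3: 𝟙(3) · σ(96/3) = 1 · 63 = 63
  d = 4: 𝟙(4) · σ(96/4) = 1 · 60 = 60
  d = 6: 𝟙(6) · σ(96/6) = 1 · 31 = 31
  d = 8: 𝟙(8) · σ(96/8) = 1 · 28 = 28
  d = 12: 𝟙(12) · σ(96/12) = 1 · 15 = 15
  d = 16: 𝟙(16) · σ(96/16) = 1 · 12 = 12
  d = 24: 𝟙(24) · σ(96/24) = 1 · 7 = 7
  d = 32: 𝟙(32) · σ(96/32) = 1 · 4 = 4
  d = 48: 𝟙(48) · σ(96/48) = 1 · 3 = 3
  d = 96: 𝟙(96) · σ(96/96) = 1 · 1 = 1
Summing: (𝟙 * σ)(96) = 252 + 124 + 63 + 60 + 31 + 28 + 15 + 12 + 7 + 4 + 3 + 1 = 600.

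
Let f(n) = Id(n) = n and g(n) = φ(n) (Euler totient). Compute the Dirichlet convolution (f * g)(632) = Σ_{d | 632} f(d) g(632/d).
(Id * φ)(632) = 3140

Divisors of 632: [1, 2, 4, 8, 79, 158, 316, 632]. For each d | 632:
  d = 1: Id(1) · φ(632/1) = 1 · 312 = 312
  d = 2: Id(2) · φ(632/2) = 2 · 156 = 312
  d = 4: Id(4) · φ(632/4) = 4 · 78 = 312
  d = 8: Id(8) · φ(632/8) = 8 · 78 = 624
  d = 79: Id(79) · φ(632/79) = 79 · 4 = 316
  d = 158: Id(158) · φ(632/158) = 158 · 2 = 316
  d = 316: Id(316) · φ(632/316) = 316 · 1 = 316
  d = 632: Id(632) · φ(632/632) = 632 · 1 = 632
Summing: (Id * φ)(632) = 312 + 312 + 312 + 624 + 316 + 316 + 316 + 632 = 3140.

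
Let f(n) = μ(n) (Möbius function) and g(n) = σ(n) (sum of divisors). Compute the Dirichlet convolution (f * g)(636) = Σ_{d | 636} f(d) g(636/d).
(μ * σ)(636) = 636

Divisors of 636: [1, 2, 3, 4, 6, 12, 53, 106, 159, 212, 318, 636]. For each d | 636:
  d = 1: μ(1) · σ(636/1) = 1 · 1512 = 1512
  d = 2: μ(2) · σ(636/2) = -1 · 648 = -648
  d = 3: μ(3) · σ(636/3) = -1 · 378 = -378
  d = 4: μ(4) · σ(636/4) = 0 · 216 = 0
  d = 6: μ(6) · σ(636/6) = 1 · 162 = 162
  d = 12: μ(12) · σ(636/12) = 0 · 54 = 0
  d = 53: μ(53) · σ(636/53) = -1 · 28 = -28
  d = 106: μ(106) · σ(636/106) = 1 · 12 = 12
  d = 159: μ(159) · σ(636/159) = 1 · 7 = 7
  d = 212: μ(212) · σ(636/212) = 0 · 4 = 0
  d = 318: μ(318) · σ(636/318) = -1 · 3 = -3
  d = 636: μ(636) · σ(636/636) = 0 · 1 = 0
Summing: (μ * σ)(636) = 1512 + -648 + -378 + 0 + 162 + 0 + -28 + 12 + 7 + 0 + -3 + 0 = 636.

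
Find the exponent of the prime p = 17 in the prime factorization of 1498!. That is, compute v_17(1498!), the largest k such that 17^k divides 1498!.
v_17(1498!) = 93

Legendre's formula: v_p(n!) = Σ_{k ≥ 1} ⌊n / p^k⌋. For p = 17, n = 1498, the terms are:
  ⌊1498/17^1⌋ = ⌊1498/17⌋ = 88
  ⌊1498/17^2⌋ = ⌊1498/289⌋ = 5
(the next term ⌊1498/17^3⌋ = 0, terminating the sum). Summing: v_17(1498!) = 88 + 5 = 93.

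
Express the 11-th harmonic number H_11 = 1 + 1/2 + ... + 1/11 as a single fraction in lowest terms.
H_11 = 83711/27720

Direct summation: H_11 = 1 + 1/2 + ... + 1/11. The least common denominator is lcm(1, ..., 11) = 27720; over this denominator the numerator is 27720 + 13860 + 9240 + 6930 + 5544 + 4620 + 3960 + 3465 + 3080 + 2772 + 2520 = 83711, so H_11 = 83711/27720 (already in lowest terms) ≈ 3.01988. (The PNT-adjacent estimate ln(11) + γ ≈ 2.97511 matches within O(1/n).)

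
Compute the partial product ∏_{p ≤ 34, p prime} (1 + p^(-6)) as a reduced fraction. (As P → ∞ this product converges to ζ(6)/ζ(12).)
∏ = 27817995139941732182652708678753385001734002671757520/27350499395438163022926501194256392285250955967934357

The primes p ≤ 34 are [2, 3, 5, 7, 11, 13, 17, 19, 23, 29, 31]. For each, (1 + 1/p^6) = (p^6 + 1)/p^6. Multiplying these fractions over p ∈ [2, 3, 5, 7, 11, 13, 17, 19, 23, 29, 31] gives 27817995139941732182652708678753385001734002671757520/27350499395438163022926501194256392285250955967934357. (In the limit P → ∞ this tends to ζ(6)/ζ(12).)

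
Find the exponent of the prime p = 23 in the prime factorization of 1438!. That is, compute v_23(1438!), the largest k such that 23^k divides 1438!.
v_23(1438!) = 64

Legendre's formula: v_p(n!) = Σ_{k ≥ 1} ⌊n / p^k⌋. For p = 23, n = 1438, the terms are:
  ⌊1438/23^1⌋ = ⌊1438/23⌋ = 62
  ⌊1438/23^2⌋ = ⌊1438/529⌋ = 2
(the next term ⌊1438/23^3⌋ = 0, terminating the sum). Summing: v_23(1438!) = 62 + 2 = 64.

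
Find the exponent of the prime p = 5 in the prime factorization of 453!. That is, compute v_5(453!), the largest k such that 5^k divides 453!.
v_5(453!) = 111

Legendre's formula: v_p(n!) = Σ_{k ≥ 1} ⌊n / p^k⌋. For p = 5, n = 453, the terms are:
  ⌊453/5^1⌋ = ⌊453/5⌋ = 90
  ⌊453/5^2⌋ = ⌊453/25⌋ = 18
  ⌊453/5^3⌋ = ⌊453/125⌋ = 3
(the next term ⌊453/5^4⌋ = 0, terminating the sum). Summing: v_5(453!) = 90 + 18 + 3 = 111.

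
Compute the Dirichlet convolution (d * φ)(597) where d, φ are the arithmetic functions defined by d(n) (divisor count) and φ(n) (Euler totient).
(d * φ)(597) = 800

Divisors of 597: [1, 3, 199, 597]. For each d | 597:
  d = 1: d(1) · φ(597/1) = 1 · 396 = 396
  d = 3: d(3) · φ(597/3) = 2 · 198 = 396
  d = 199: d(199) · φ(597/199) = 2 · 2 = 4
  d = 597: d(597) · φ(597/597) = 4 · 1 = 4
Summing: (d * φ)(597) = 396 + 396 + 4 + 4 = 800.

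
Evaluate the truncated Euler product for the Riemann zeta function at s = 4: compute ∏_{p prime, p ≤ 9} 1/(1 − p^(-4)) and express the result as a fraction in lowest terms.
∏ = 7203/6656

The primes p ≤ 9 are [2, 3, 5, 7]. For each prime, (1 − 1/p^4)^(-1) = p^4 / (p^4 − 1). The product is (1 − 1/2^4)^(-1), (1 − 1/3^4)^(-1), (1 − 1/5^4)^(-1), (1 − 1/7^4)^(-1) = ∏ p^4 / (p^4 − 1) = 7203/6656.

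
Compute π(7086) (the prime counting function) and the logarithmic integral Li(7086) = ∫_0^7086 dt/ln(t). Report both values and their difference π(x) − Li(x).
π(7086) = 909;  Li(7086) ≈ 924.04;  π(x) − Li(x) ≈ -15.04.

Direct count of primes ≤ 7086 gives π(7086) = 909. Numerical evaluation of the logarithmic integral gives Li(7086) ≈ 924.04. The difference π(x) − Li(x) ≈ -15.04 is typically negative for small/moderate x (Li(x) overestimates), though Littlewood's theorem shows this sign changes infinitely often.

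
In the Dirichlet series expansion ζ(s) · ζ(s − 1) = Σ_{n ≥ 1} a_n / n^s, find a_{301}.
σ(301) = 352

In the product (Σ m^0/m^s)(Σ k / k^s) = Σ (Σ_{d | n} d) / n^s, the coefficient of 1/n^s is σ(n) = Σ_{d | n} d. For n = 301, divisors are [1, 7, 43, 301]; summing: σ(301) = 352.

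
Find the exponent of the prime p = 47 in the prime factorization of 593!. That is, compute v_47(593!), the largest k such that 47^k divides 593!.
v_47(593!) = 12

Legendre's formula: v_p(n!) = Σ_{k ≥ 1} ⌊n / p^k⌋. For p = 47, n = 593, the terms are:
  ⌊593/47^1⌋ = ⌊593/47⌋ = 12
(the next term ⌊593/47^2⌋ = 0, terminating the sum). Summing: v_47(593!) = 12 = 12.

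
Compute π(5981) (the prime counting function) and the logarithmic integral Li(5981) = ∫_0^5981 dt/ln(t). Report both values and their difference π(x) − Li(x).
π(5981) = 782;  Li(5981) ≈ 798.23;  π(x) − Li(x) ≈ -16.23.

Direct count of primes ≤ 5981 gives π(5981) = 782. Numerical evaluation of the logarithmic integral gives Li(5981) ≈ 798.23. The difference π(x) − Li(x) ≈ -16.23 is typically negative for small/moderate x (Li(x) overestimates), though Littlewood's theorem shows this sign changes infinitely often.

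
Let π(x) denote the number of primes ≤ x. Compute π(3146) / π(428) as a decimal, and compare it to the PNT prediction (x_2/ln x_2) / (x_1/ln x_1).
π(3146)/π(428) = 446/82 ≈ 5.4390;  PNT prediction ≈ 5.5299.

π(428) = 82 and π(3146) = 446, so π(3146)/π(428) ≈ 5.4390. The PNT-predicted ratio is (3146/ln(3146)) / (428/ln(428)) ≈ 5.5299. The two agree to within a few percent, as expected.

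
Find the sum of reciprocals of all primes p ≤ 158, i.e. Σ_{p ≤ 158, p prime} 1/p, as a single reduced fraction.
Σ 1/p = 67195167335560670940823020383181530154843058347995389615845419/35375166993717494840635767087951744212057570647889977422429870

π(158) = 37, so the primes ≤ 158 are [2, 3, 5, 7, 11, 13, 17, 19, 23, 29, 31, 37, 41, 43, 47, 53, 59, 61, 67, 71, 73, 79, 83, 89, 97, 101, 103, 107, 109, 113, 127, 131, 137, 139, 149, 151, 157]. Summing 1/p over these primes: 67195167335560670940823020383181530154843058347995389615845419/35375166993717494840635767087951744212057570647889977422429870 ≈ 1.8995. Mertens estimate ln ln(158) + 0.2615 ≈ 1.8834.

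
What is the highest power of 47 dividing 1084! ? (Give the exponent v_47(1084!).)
v_47(1084!) = 23

Legendre's formula: v_p(n!) = Σ_{k ≥ 1} ⌊n / p^k⌋. For p = 47, n = 1084, the terms are:
  ⌊1084/47^1⌋ = ⌊1084/47⌋ = 23
(the next term ⌊1084/47^2⌋ = 0, terminating the sum). Summing: v_47(1084!) = 23 = 23.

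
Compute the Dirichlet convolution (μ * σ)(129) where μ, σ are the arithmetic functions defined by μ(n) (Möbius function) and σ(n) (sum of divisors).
(μ * σ)(129) = 129

Divisors of 129: [1, 3, 43, 129]. For each d | 129:
  d = 1: μ(1) · σ(129/1) = 1 · 176 = 176
  d = 3: μ(3) · σ(129/3) = -1 · 44 = -44
  d = 43: μ(43) · σ(129/43) = -1 · 4 = -4
  d = 129: μ(129) · σ(129/129) = 1 · 1 = 1
Summing: (μ * σ)(129) = 176 + -44 + -4 + 1 = 129.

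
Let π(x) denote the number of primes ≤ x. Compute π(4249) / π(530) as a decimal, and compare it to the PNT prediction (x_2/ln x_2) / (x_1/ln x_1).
π(4249)/π(530) = 582/99 ≈ 5.8788;  PNT prediction ≈ 6.0195.

π(530) = 99 and π(4249) = 582, so π(4249)/π(530) ≈ 5.8788. The PNT-predicted ratio is (4249/ln(4249)) / (530/ln(530)) ≈ 6.0195. The two agree to within a few percent, as expected.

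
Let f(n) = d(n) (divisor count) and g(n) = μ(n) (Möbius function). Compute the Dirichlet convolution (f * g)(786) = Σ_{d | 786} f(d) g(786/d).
(d * μ)(786) = 1

Divisors of 786: [1, 2, 3, 6, 131, 262, 393, 786]. For each d | 786:
  d = 1: d(1) · μ(786/1) = 1 · -1 = -1
  d = 2: d(2) · μ(786/2) = 2 · 1 = 2
  d = 3: d(3) · μ(786/3) = 2 · 1 = 2
  d = 6: d(6) · μ(786/6) = 4 · -1 = -4
  d = 131: d(131) · μ(786/131) = 2 · 1 = 2
  d = 262: d(262) · μ(786/262) = 4 · -1 = -4
  d = 393: d(393) · μ(786/393) = 4 · -1 = -4
  d = 786: d(786) · μ(786/786) = 8 · 1 = 8
Summing: (d * μ)(786) = -1 + 2 + 2 + -4 + 2 + -4 + -4 + 8 = 1.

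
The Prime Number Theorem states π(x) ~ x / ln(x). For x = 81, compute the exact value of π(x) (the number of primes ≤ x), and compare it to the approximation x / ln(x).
π(81) = 22;  x/ln(x) ≈ 18.43;  relative error ≈ 16.22%.

Directly count primes up to 81: π(81) = 22. The PNT approximation gives 81/ln(81) ≈ 81/4.39445 ≈ 18.43. Relative error (π(x) − x/ln(x)) / π(x) ≈ 16.22%; the approximation is known to undercount slightly (Li(x) is a better estimate).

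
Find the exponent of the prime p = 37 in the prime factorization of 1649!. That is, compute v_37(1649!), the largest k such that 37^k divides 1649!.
v_37(1649!) = 45

Legendre's formula: v_p(n!) = Σ_{k ≥ 1} ⌊n / p^k⌋. For p = 37, n = 1649, the terms are:
  ⌊1649/37^1⌋ = ⌊1649/37⌋ = 44
  ⌊1649/37^2⌋ = ⌊1649/1369⌋ = 1
(the next term ⌊1649/37^3⌋ = 0, terminating the sum). Summing: v_37(1649!) = 44 + 1 = 45.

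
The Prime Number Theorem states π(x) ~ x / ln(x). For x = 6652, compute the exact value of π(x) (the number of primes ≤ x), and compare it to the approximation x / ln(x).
π(6652) = 856;  x/ln(x) ≈ 755.68;  relative error ≈ 11.72%.

Directly count primes up to 6652: π(6652) = 856. The PNT approximation gives 6652/ln(6652) ≈ 6652/8.80267 ≈ 755.68. Relative error (π(x) − x/ln(x)) / π(x) ≈ 11.72%; the approximation is known to undercount slightly (Li(x) is a better estimate).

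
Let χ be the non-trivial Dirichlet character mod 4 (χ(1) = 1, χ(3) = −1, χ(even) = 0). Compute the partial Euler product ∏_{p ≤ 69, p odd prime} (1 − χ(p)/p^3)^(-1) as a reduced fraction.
∏ = 497044101252700953274063170881740849527845657594881/512972994773739111227016105418519405174088647311360

The odd primes p ≤ 69 are [3, 5, 7, 11, 13, 17, 19, 23, 29, 31, 37, 41, 43, 47, 53, 59, 61, 67]. For each, χ(p) = 1 if p ≡ 1 mod 4, χ(p) = −1 if p ≡ 3 mod 4. Taking (1 − χ(p)/p^3)^(-1) = p^3/(p^3 − χ(p)): (1 − (-1)/3^3)^(-1) · (1 − (1)/5^3)^(-1) · (1 − (-1)/7^3)^(-1) · (1 − (-1)/11^3)^(-1) · (1 − (1)/13^3)^(-1) · (1 − (1)/17^3)^(-1) · (1 − (-1)/19^3)^(-1) · (1 − (-1)/23^3)^(-1) · (1 − (1)/29^3)^(-1) · (1 − (-1)/31^3)^(-1) · (1 − (1)/37^3)^(-1) · (1 − (1)/41^3)^(-1) · (1 − (-1)/43^3)^(-1) · (1 − (-1)/47^3)^(-1) · (1 − (1)/53^3)^(-1) · (1 − (-1)/59^3)^(-1) · (1 − (1)/61^3)^(-1) · (1 − (-1)/67^3)^(-1) = 497044101252700953274063170881740849527845657594881/512972994773739111227016105418519405174088647311360.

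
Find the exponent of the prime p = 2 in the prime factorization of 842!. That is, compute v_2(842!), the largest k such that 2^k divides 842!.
v_2(842!) = 837

Legendre's formula: v_p(n!) = Σ_{k ≥ 1} ⌊n / p^k⌋. For p = 2, n = 842, the terms are:
  ⌊842/2^1⌋ = ⌊842/2⌋ = 421
  ⌊842/2^2⌋ = ⌊842/4⌋ = 210
  ⌊842/2^3⌋ = ⌊842/8⌋ = 105
  ⌊842/2^4⌋ = ⌊842/16⌋ = 52
  ⌊842/2^5⌋ = ⌊842/32⌋ = 26
  ⌊842/2^6⌋ = ⌊842/64⌋ = 13
  ⌊842/2^7⌋ = ⌊842/128⌋ = 6
  ⌊842/2^8⌋ = ⌊842/256⌋ = 3
  ⌊842/2^9⌋ = ⌊842/512⌋ = 1
(the next term ⌊842/2^10⌋ = 0, terminating the sum). Summing: v_2(842!) = 421 + 210 + 105 + 52 + 26 + 13 + 6 + 3 + 1 = 837.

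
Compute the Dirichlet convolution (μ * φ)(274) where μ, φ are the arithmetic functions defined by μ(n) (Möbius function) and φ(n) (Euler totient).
(μ * φ)(274) = 0

Divisors of 274: [1, 2, 137, 274]. For each d | 274:
  d = 1: μ(1) · φ(274/1) = 1 · 136 = 136
  d = 2: μ(2) · φ(274/2) = -1 · 136 = -136
  d = 137: μ(137) · φ(274/137) = -1 · 1 = -1
  d = 274: μ(274) · φ(274/274) = 1 · 1 = 1
Summing: (μ * φ)(274) = 136 + -136 + -1 + 1 = 0.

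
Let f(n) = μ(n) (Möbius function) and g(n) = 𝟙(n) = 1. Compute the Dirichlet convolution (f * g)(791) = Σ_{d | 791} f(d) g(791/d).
(μ * 𝟙)(791) = 0

Divisors of 791: [1, 7, 113, 791]. For each d | 791:
  d = 1: μ(1) · 𝟙(791/1) = 1 · 1 = 1
  d = 7: μ(7) · 𝟙(791/7) = -1 · 1 = -1
  d = 113: μ(113) · 𝟙(791/113) = -1 · 1 = -1
  d = 791: μ(791) · 𝟙(791/791) = 1 · 1 = 1
Summing: (μ * 𝟙)(791) = 1 + -1 + -1 + 1 = 0.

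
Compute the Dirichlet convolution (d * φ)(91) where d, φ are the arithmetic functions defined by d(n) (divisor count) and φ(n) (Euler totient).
(d * φ)(91) = 112

Divisors of 91: [1, 7, 13, 91]. For each d | 91:
  d = 1: d(1) · φ(91/1) = 1 · 72 = 72
  d = 7: d(7) · φ(91/7) = 2 · 12 = 24
  d = 13: d(13) · φ(91/13) = 2 · 6 = 12
  d = 91: d(91) · φ(91/91) = 4 · 1 = 4
Summing: (d * φ)(91) = 72 + 24 + 12 + 4 = 112.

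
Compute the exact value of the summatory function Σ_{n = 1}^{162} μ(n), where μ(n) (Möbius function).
Σ_{n ≤ 162} μ(n) = 1

Compute μ(n) for each 1 ≤ n ≤ 162: μ(1) = 1, μ(2) = -1, μ(3) = -1, μ(4) = 0, μ(5) = -1, μ(6) = 1, μ(7) = -1, μ(8) = 0, μ(9) = 0, μ(10) = 1, μ(11) = -1, μ(12) = 0, μ(13) = -1, μ(14) = 1, μ(15) = 1, μ(16) = 0, μ(17) = -1, μ(18) = 0, μ(19) = -1, μ(20) = 0, μ(21) = 1, μ(22) = 1, μ(23) = -1, μ(24) = 0, μ(25) = 0, μ(26) = 1, μ(27) = 0, μ(28) = 0, μ(29) = -1, μ(30) = -1, μ(31) = -1, μ(32) = 0, μ(33) = 1, μ(34) = 1, μ(35) = 1, μ(36) = 0, μ(37) = -1, μ(38) = 1, μ(39) = 1, μ(40) = 0, μ(41) = -1, μ(42) = -1, μ(43) = -1, μ(44) = 0, μ(45) = 0, μ(46) = 1, μ(47) = -1, μ(48) = 0, μ(49) = 0, μ(50) = 0, μ(51) = 1, μ(52) = 0, μ(53) = -1, μ(54) = 0, μ(55) = 1, μ(56) = 0, μ(57) = 1, μ(58) = 1, μ(59) = -1, μ(60) = 0, μ(61) = -1, μ(62) = 1, μ(63) = 0, μ(64) = 0, μ(65) = 1, μ(66) = -1, μ(67) = -1, μ(68) = 0, μ(69) = 1, μ(70) = -1, μ(71) = -1, μ(72) = 0, μ(73) = -1, μ(74) = 1, μ(75) = 0, μ(76) = 0, μ(77) = 1, μ(78) = -1, μ(79) = -1, μ(80) = 0, μ(81) = 0, μ(82) = 1, μ(83) = -1, μ(84) = 0, μ(85) = 1, μ(86) = 1, μ(87) = 1, μ(88) = 0, μ(89) = -1, μ(90) = 0, μ(91) = 1, μ(92) = 0, μ(93) = 1, μ(94) = 1, μ(95) = 1, μ(96) = 0, μ(97) = -1, μ(98) = 0, μ(99) = 0, μ(100) = 0, μ(101) = -1, μ(102) = -1, μ(103) = -1, μ(104) = 0, μ(105) = -1, μ(106) = 1, μ(107) = -1, μ(108) = 0, μ(109) = -1, μ(110) = -1, μ(111) = 1, μ(112) = 0, μ(113) = -1, μ(114) = -1, μ(115) = 1, μ(116) = 0, μ(117) = 0, μ(118) = 1, μ(119) = 1, μ(120) = 0, μ(121) = 0, μ(122) = 1, μ(123) = 1, μ(124) = 0, μ(125) = 0, μ(126) = 0, μ(127) = -1, μ(128) = 0, μ(129) = 1, μ(130) = -1, μ(131) = -1, μ(132) = 0, μ(133) = 1, μ(134) = 1, μ(135) = 0, μ(136) = 0, μ(137) = -1, μ(138) = -1, μ(139) = -1, μ(140) = 0, μ(141) = 1, μ(142) = 1, μ(143) = 1, μ(144) = 0, μ(145) = 1, μ(146) = 1, μ(147) = 0, μ(148) = 0, μ(149) = -1, μ(150) = 0, μ(151) = -1, μ(152) = 0, μ(153) = 0, μ(154) = -1, μ(155) = 1, μ(156) = 0, μ(157) = -1, μ(158) = 1, μ(159) = 1, μ(160) = 0, μ(161) = 1, μ(162) = 0. Summing all 162 values: 1. (Mertens function M(x) = Σ_{n ≤ x} μ(n); on average M(x) should be small (PNT ⟺ M(x) = o(x)).)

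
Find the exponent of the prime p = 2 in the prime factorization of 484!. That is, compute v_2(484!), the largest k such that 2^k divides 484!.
v_2(484!) = 479

Legendre's formula: v_p(n!) = Σ_{k ≥ 1} ⌊n / p^k⌋. For p = 2, n = 484, the terms are:
  ⌊484/2^1⌋ = ⌊484/2⌋ = 242
  ⌊484/2^2⌋ = ⌊484/4⌋ = 121
  ⌊484/2^3⌋ = ⌊484/8⌋ = 60
  ⌊484/2^4⌋ = ⌊484/16⌋ = 30
  ⌊484/2^5⌋ = ⌊484/32⌋ = 15
  ⌊484/2^6⌋ = ⌊484/64⌋ = 7
  ⌊484/2^7⌋ = ⌊484/128⌋ = 3
  ⌊484/2^8⌋ = ⌊484/256⌋ = 1
(the next term ⌊484/2^9⌋ = 0, terminating the sum). Summing: v_2(484!) = 242 + 121 + 60 + 30 + 15 + 7 + 3 + 1 = 479.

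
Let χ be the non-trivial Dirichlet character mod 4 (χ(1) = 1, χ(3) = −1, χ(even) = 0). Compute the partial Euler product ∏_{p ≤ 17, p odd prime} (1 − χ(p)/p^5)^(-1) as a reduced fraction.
∏ = 995046576444811700184375/998883930440647295664128

The odd primes p ≤ 17 are [3, 5, 7, 11, 13, 17]. For each, χ(p) = 1 if p ≡ 1 mod 4, χ(p) = −1 if p ≡ 3 mod 4. Taking (1 − χ(p)/p^5)^(-1) = p^5/(p^5 − χ(p)): (1 − (-1)/3^5)^(-1) · (1 − (1)/5^5)^(-1) · (1 − (-1)/7^5)^(-1) · (1 − (-1)/11^5)^(-1) · (1 − (1)/13^5)^(-1) · (1 − (1)/17^5)^(-1) = 995046576444811700184375/998883930440647295664128.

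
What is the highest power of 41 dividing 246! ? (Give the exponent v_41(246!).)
v_41(246!) = 6

Legendre's formula: v_p(n!) = Σ_{k ≥ 1} ⌊n / p^k⌋. For p = 41, n = 246, the terms are:
  ⌊246/41^1⌋ = ⌊246/41⌋ = 6
(the next term ⌊246/41^2⌋ = 0, terminating the sum). Summing: v_41(246!) = 6 = 6.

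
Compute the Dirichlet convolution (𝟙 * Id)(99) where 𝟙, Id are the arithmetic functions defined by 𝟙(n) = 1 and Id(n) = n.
(𝟙 * Id)(99) = 156

Divisors of 99: [1, 3, 9, 11, 33, 99]. For each d | 99:
  d = 1: 𝟙(1) · Id(99/1) = 1 · 99 = 99
  d = 3: 𝟙(3) · Id(99/3) = 1 · 33 = 33
  d = 9: 𝟙(9) · Id(99/9) = 1 · 11 = 11
  d = 11: 𝟙(11) · Id(99/11) = 1 · 9 = 9
  d = 33: 𝟙(33) · Id(99/33) = 1 · 3 = 3
  d = 99: 𝟙(99) · Id(99/99) = 1 · 1 = 1
Summing: (𝟙 * Id)(99) = 99 + 33 + 11 + 9 + 3 + 1 = 156.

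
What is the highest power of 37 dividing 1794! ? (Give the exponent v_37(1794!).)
v_37(1794!) = 49

Legendre's formula: v_p(n!) = Σ_{k ≥ 1} ⌊n / p^k⌋. For p = 37, n = 1794, the terms are:
  ⌊1794/37^1⌋ = ⌊1794/37⌋ = 48
  ⌊1794/37^2⌋ = ⌊1794/1369⌋ = 1
(the next term ⌊1794/37^3⌋ = 0, terminating the sum). Summing: v_37(1794!) = 48 + 1 = 49.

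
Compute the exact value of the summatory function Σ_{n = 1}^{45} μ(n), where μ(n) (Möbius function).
Σ_{n ≤ 45} μ(n) = -3

Compute μ(n) for each 1 ≤ n ≤ 45: μ(1) = 1, μ(2) = -1, μ(3) = -1, μ(4) = 0, μ(5) = -1, μ(6) = 1, μ(7) = -1, μ(8) = 0, μ(9) = 0, μ(10) = 1, μ(11) = -1, μ(12) = 0, μ(13) = -1, μ(14) = 1, μ(15) = 1, μ(16) = 0, μ(17) = -1, μ(18) = 0, μ(19) = -1, μ(20) = 0, μ(21) = 1, μ(22) = 1, μ(23) = -1, μ(24) = 0, μ(25) = 0, μ(26) = 1, μ(27) = 0, μ(28) = 0, μ(29) = -1, μ(30) = -1, μ(31) = -1, μ(32) = 0, μ(33) = 1, μ(34) = 1, μ(35) = 1, μ(36) = 0, μ(37) = -1, μ(38) = 1, μ(39) = 1, μ(40) = 0, μ(41) = -1, μ(42) = -1, μ(43) = -1, μ(44) = 0, μ(45) = 0. Summing all 45 values: -3. (Mertens function M(x) = Σ_{n ≤ x} μ(n); on average M(x) should be small (PNT ⟺ M(x) = o(x)).)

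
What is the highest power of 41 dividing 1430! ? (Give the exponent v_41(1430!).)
v_41(1430!) = 34

Legendre's formula: v_p(n!) = Σ_{k ≥ 1} ⌊n / p^k⌋. For p = 41, n = 1430, the terms are:
  ⌊1430/41^1⌋ = ⌊1430/41⌋ = 34
(the next term ⌊1430/41^2⌋ = 0, terminating the sum). Summing: v_41(1430!) = 34 = 34.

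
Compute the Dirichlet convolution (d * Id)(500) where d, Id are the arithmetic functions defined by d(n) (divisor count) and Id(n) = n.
(d * Id)(500) = 2134

Divisors of 500: [1, 2, 4, 5, 10, 20, 25, 50, 100, 125, 250, 500]. For each d | 500:
  d = 1: d(1) · Id(500/1) = 1 · 500 = 500
  d = 2: d(2) · Id(500/2) = 2 · 250 = 500
  d = 4: d(4) · Id(500/4) = 3 · 125 = 375
  d = 5: d(5) · Id(500/5) = 2 · 100 = 200
  d = 10: d(10) · Id(500/10) = 4 · 50 = 200
  d = 20: d(20) · Id(500/20) = 6 · 25 = 150
  d = 25: d(25) · Id(500/25) = 3 · 20 = 60
  d = 50: d(50) · Id(500/50) = 6 · 10 = 60
  d = 100: d(100) · Id(500/100) = 9 · 5 = 45
  d = 125: d(125) · Id(500/125) = 4 · 4 = 16
  d = 250: d(250) · Id(500/250) = 8 · 2 = 16
  d = 500: d(500) · Id(500/500) = 12 · 1 = 12
Summing: (d * Id)(500) = 500 + 500 + 375 + 200 + 200 + 150 + 60 + 60 + 45 + 16 + 16 + 12 = 2134.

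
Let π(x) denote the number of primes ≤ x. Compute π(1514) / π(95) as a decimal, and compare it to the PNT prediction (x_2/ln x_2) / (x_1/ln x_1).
π(1514)/π(95) = 240/24 ≈ 10.0000;  PNT prediction ≈ 9.9111.

π(95) = 24 and π(1514) = 240, so π(1514)/π(95) ≈ 10.0000. The PNT-predicted ratio is (1514/ln(1514)) / (95/ln(95)) ≈ 9.9111. The two agree to within a few percent, as expected.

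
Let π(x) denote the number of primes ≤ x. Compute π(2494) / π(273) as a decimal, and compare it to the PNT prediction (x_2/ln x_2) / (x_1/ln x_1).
π(2494)/π(273) = 367/58 ≈ 6.3276;  PNT prediction ≈ 6.5518.

π(273) = 58 and π(2494) = 367, so π(2494)/π(273) ≈ 6.3276. The PNT-predicted ratio is (2494/ln(2494)) / (273/ln(273)) ≈ 6.5518. The two agree to within a few percent, as expected.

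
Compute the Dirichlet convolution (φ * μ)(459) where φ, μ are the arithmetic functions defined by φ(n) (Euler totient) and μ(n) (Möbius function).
(φ * μ)(459) = 180

Divisors of 459: [1, 3, 9, 17, 27, 51, 153, 459]. For each d | 459:
  d = 1: φ(1) · μ(459/1) = 1 · 0 = 0
  d = 3: φ(3) · μ(459/3) = 2 · 0 = 0
  d = 9: φ(9) · μ(459/9) = 6 · 1 = 6
  d = 17: φ(17) · μ(459/17) = 16 · 0 = 0
  d = 27: φ(27) · μ(459/27) = 18 · -1 = -18
  d = 51: φ(51) · μ(459/51) = 32 · 0 = 0
  d = 153: φ(153) · μ(459/153) = 96 · -1 = -96
  d = 459: φ(459) · μ(459/459) = 288 · 1 = 288
Summing: (φ * μ)(459) = 0 + 0 + 6 + 0 + -18 + 0 + -96 + 288 = 180.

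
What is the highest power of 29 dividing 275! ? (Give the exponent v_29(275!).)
v_29(275!) = 9

Legendre's formula: v_p(n!) = Σ_{k ≥ 1} ⌊n / p^k⌋. For p = 29, n = 275, the terms are:
  ⌊275/29^1⌋ = ⌊275/29⌋ = 9
(the next term ⌊275/29^2⌋ = 0, terminating the sum). Summing: v_29(275!) = 9 = 9.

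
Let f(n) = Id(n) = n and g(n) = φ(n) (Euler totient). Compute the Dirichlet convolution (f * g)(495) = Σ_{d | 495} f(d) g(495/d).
(Id * φ)(495) = 3969

Divisors of 495: [1, 3, 5, 9, 11, 15, 33, 45, 55, 99, 165, 495]. For each d | 495:
  d = 1: Id(1) · φ(495/1) = 1 · 240 = 240
  d = 3: Id(3) · φ(495/3) = 3 · 80 = 240
  d = 5: Id(5) · φ(495/5) = 5 · 60 = 300
  d = 9: Id(9) · φ(495/9) = 9 · 40 = 360
  d = 11: Id(11) · φ(495/11) = 11 · 24 = 264
  d = 15: Id(15) · φ(495/15) = 15 · 20 = 300
  d = 33: Id(33) · φ(495/33) = 33 · 8 = 264
  d = 45: Id(45) · φ(495/45) = 45 · 10 = 450
  d = 55: Id(55) · φ(495/55) = 55 · 6 = 330
  d = 99: Id(99) · φ(495/99) = 99 · 4 = 396
  d = 165: Id(165) · φ(495/165) = 165 · 2 = 330
  d = 495: Id(495) · φ(495/495) = 495 · 1 = 495
Summing: (Id * φ)(495) = 240 + 240 + 300 + 360 + 264 + 300 + 264 + 450 + 330 + 396 + 330 + 495 = 3969.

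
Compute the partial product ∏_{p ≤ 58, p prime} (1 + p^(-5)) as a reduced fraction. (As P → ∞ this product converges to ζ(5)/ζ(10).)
∏ = 32347597211284988160480267437380591091977322089812731895007080802055947812864/31226639806314720763085693561071542877365250131832357293968847568717289128655

The primes p ≤ 58 are [2, 3, 5, 7, 11, 13, 17, 19, 23, 29, 31, 37, 41, 43, 47, 53]. For each, (1 + 1/p^5) = (p^5 + 1)/p^5. Multiplying these fractions over p ∈ [2, 3, 5, 7, 11, 13, 17, 19, 23, 29, 31, 37, 41, 43, 47, 53] gives 32347597211284988160480267437380591091977322089812731895007080802055947812864/31226639806314720763085693561071542877365250131832357293968847568717289128655. (In the limit P → ∞ this tends to ζ(5)/ζ(10).)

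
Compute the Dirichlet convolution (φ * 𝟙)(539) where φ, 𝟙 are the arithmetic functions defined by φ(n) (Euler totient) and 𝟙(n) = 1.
(φ * 𝟙)(539) = 539

Divisors of 539: [1, 7, 11, 49, 77, 539]. For each d | 539:
  d = 1: φ(1) · 𝟙(539/1) = 1 · 1 = 1
  d = 7: φ(7) · 𝟙(539/7) = 6 · 1 = 6
  d = 11: φ(11) · 𝟙(539/11) = 10 · 1 = 10
  d = 49: φ(49) · 𝟙(539/49) = 42 · 1 = 42
  d = 77: φ(77) · 𝟙(539/77) = 60 · 1 = 60
  d = 539: φ(539) · 𝟙(539/539) = 420 · 1 = 420
Summing: (φ * 𝟙)(539) = 1 + 6 + 10 + 42 + 60 + 420 = 539.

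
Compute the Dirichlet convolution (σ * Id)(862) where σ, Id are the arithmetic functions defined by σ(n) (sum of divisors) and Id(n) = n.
(σ * Id)(862) = 4315

Divisors of 862: [1, 2, 431, 862]. For each d | 862:
  d = 1: σ(1) · Id(862/1) = 1 · 862 = 862
  d = 2: σ(2) · Id(862/2) = 3 · 431 = 1293
  d = 431: σ(431) · Id(862/431) = 432 · 2 = 864
  d = 862: σ(862) · Id(862/862) = 1296 · 1 = 1296
Summing: (σ * Id)(862) = 862 + 1293 + 864 + 1296 = 4315.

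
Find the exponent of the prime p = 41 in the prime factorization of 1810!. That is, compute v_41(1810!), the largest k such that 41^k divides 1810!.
v_41(1810!) = 45

Legendre's formula: v_p(n!) = Σ_{k ≥ 1} ⌊n / p^k⌋. For p = 41, n = 1810, the terms are:
  ⌊1810/41^1⌋ = ⌊1810/41⌋ = 44
  ⌊1810/41^2⌋ = ⌊1810/1681⌋ = 1
(the next term ⌊1810/41^3⌋ = 0, terminating the sum). Summing: v_41(1810!) = 44 + 1 = 45.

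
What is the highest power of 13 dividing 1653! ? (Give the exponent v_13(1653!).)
v_13(1653!) = 136

Legendre's formula: v_p(n!) = Σ_{k ≥ 1} ⌊n / p^k⌋. For p = 13, n = 1653, the terms are:
  ⌊1653/13^1⌋ = ⌊1653/13⌋ = 127
  ⌊1653/13^2⌋ = ⌊1653/169⌋ = 9
(the next term ⌊1653/13^3⌋ = 0, terminating the sum). Summing: v_13(1653!) = 127 + 9 = 136.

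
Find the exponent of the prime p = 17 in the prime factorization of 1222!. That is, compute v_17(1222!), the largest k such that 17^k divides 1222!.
v_17(1222!) = 75

Legendre's formula: v_p(n!) = Σ_{k ≥ 1} ⌊n / p^k⌋. For p = 17, n = 1222, the terms are:
  ⌊1222/17^1⌋ = ⌊1222/17⌋ = 71
  ⌊1222/17^2⌋ = ⌊1222/289⌋ = 4
(the next term ⌊1222/17^3⌋ = 0, terminating the sum). Summing: v_17(1222!) = 71 + 4 = 75.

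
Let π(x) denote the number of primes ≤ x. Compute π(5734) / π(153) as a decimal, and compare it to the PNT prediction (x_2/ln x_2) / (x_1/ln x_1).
π(5734)/π(153) = 753/36 ≈ 20.9167;  PNT prediction ≈ 21.7845.

π(153) = 36 and π(5734) = 753, so π(5734)/π(153) ≈ 20.9167. The PNT-predicted ratio is (5734/ln(5734)) / (153/ln(153)) ≈ 21.7845. The two agree to within a few percent, as expected.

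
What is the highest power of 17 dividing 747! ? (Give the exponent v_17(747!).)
v_17(747!) = 45

Legendre's formula: v_p(n!) = Σ_{k ≥ 1} ⌊n / p^k⌋. For p = 17, n = 747, the terms are:
  ⌊747/17^1⌋ = ⌊747/17⌋ = 43
  ⌊747/17^2⌋ = ⌊747/289⌋ = 2
(the next term ⌊747/17^3⌋ = 0, terminating the sum). Summing: v_17(747!) = 43 + 2 = 45.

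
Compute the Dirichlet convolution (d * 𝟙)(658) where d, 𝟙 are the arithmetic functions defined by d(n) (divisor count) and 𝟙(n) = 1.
(d * 𝟙)(658) = 27

Divisors of 658: [1, 2, 7, 14, 47, 94, 329, 658]. For each d | 658:
  d = 1: d(1) · 𝟙(658/1) = 1 · 1 = 1
  d = 2: d(2) · 𝟙(658/2) = 2 · 1 = 2
  d = 7: d(7) · 𝟙(658/7) = 2 · 1 = 2
  d = 14: d(14) · 𝟙(658/14) = 4 · 1 = 4
  d = 47: d(47) · 𝟙(658/47) = 2 · 1 = 2
  d = 94: d(94) · 𝟙(658/94) = 4 · 1 = 4
  d = 329: d(329) · 𝟙(658/329) = 4 · 1 = 4
  d = 658: d(658) · 𝟙(658/658) = 8 · 1 = 8
Summing: (d * 𝟙)(658) = 1 + 2 + 2 + 4 + 2 + 4 + 4 + 8 = 27.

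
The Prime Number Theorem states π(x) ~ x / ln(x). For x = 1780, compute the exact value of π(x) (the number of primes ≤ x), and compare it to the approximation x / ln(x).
π(1780) = 275;  x/ln(x) ≈ 237.83;  relative error ≈ 13.52%.

Directly count primes up to 1780: π(1780) = 275. The PNT approximation gives 1780/ln(1780) ≈ 1780/7.48437 ≈ 237.83. Relative error (π(x) − x/ln(x)) / π(x) ≈ 13.52%; the approximation is known to undercount slightly (Li(x) is a better estimate).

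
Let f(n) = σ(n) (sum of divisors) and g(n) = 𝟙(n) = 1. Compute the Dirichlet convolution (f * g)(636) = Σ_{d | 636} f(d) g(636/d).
(σ * 𝟙)(636) = 3025

Divisors of 636: [1, 2, 3, 4, 6, 12, 53, 106, 159, 212, 318, 636]. For each d | 636:
  d = 1: σ(1) · 𝟙(636/1) = 1 · 1 = 1
  d = 2: σ(2) · 𝟙(636/2) = 3 · 1 = 3
  d = 3: σ(3) · 𝟙(636/3) = 4 · 1 = 4
  d = 4: σ(4) · 𝟙(636/4) = 7 · 1 = 7
  d = 6: σ(6) · 𝟙(636/6) = 12 · 1 = 12
  d = 12: σ(12) · 𝟙(636/12) = 28 · 1 = 28
  d = 53: σ(53) · 𝟙(636/53) = 54 · 1 = 54
  d = 106: σ(106) · 𝟙(636/106) = 162 · 1 = 162
  d = 159: σ(159) · 𝟙(636/159) = 216 · 1 = 216
  d = 212: σ(212) · 𝟙(636/212) = 378 · 1 = 378
  d = 318: σ(318) · 𝟙(636/318) = 648 · 1 = 648
  d = 636: σ(636) · 𝟙(636/636) = 1512 · 1 = 1512
Summing: (σ * 𝟙)(636) = 1 + 3 + 4 + 7 + 12 + 28 + 54 + 162 + 216 + 378 + 648 + 1512 = 3025.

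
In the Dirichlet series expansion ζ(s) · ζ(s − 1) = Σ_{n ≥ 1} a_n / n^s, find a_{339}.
σ(339) = 456

In the product (Σ m^0/m^s)(Σ k / k^s) = Σ (Σ_{d | n} d) / n^s, the coefficient of 1/n^s is σ(n) = Σ_{d | n} d. For n = 339, divisors are [1, 3, 113, 339]; summing: σ(339) = 456.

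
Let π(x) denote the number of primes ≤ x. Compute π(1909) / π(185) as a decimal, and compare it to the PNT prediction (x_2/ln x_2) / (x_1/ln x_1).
π(1909)/π(185) = 292/42 ≈ 6.9524;  PNT prediction ≈ 7.1308.

π(185) = 42 and π(1909) = 292, so π(1909)/π(185) ≈ 6.9524. The PNT-predicted ratio is (1909/ln(1909)) / (185/ln(185)) ≈ 7.1308. The two agree to within a few percent, as expected.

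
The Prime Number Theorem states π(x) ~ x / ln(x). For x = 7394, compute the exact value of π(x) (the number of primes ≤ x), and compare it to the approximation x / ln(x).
π(7394) = 939;  x/ln(x) ≈ 830.00;  relative error ≈ 11.61%.

Directly count primes up to 7394: π(7394) = 939. The PNT approximation gives 7394/ln(7394) ≈ 7394/8.90842 ≈ 830.00. Relative error (π(x) − x/ln(x)) / π(x) ≈ 11.61%; the approximation is known to undercount slightly (Li(x) is a better estimate).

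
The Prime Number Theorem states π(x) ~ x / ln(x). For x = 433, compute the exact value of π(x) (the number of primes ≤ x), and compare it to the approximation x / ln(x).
π(433) = 84;  x/ln(x) ≈ 71.33;  relative error ≈ 15.09%.

Directly count primes up to 433: π(433) = 84. The PNT approximation gives 433/ln(433) ≈ 433/6.07074 ≈ 71.33. Relative error (π(x) − x/ln(x)) / π(x) ≈ 15.09%; the approximation is known to undercount slightly (Li(x) is a better estimate).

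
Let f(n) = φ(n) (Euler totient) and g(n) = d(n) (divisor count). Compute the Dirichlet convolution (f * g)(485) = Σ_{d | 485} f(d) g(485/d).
(φ * d)(485) = 588

Divisors of 485: [1, 5, 97, 485]. For each d | 485:
  d = 1: φ(1) · d(485/1) = 1 · 4 = 4
  d = 5: φ(5) · d(485/5) = 4 · 2 = 8
  d = 97: φ(97) · d(485/97) = 96 · 2 = 192
  d = 485: φ(485) · d(485/485) = 384 · 1 = 384
Summing: (φ * d)(485) = 4 + 8 + 192 + 384 = 588.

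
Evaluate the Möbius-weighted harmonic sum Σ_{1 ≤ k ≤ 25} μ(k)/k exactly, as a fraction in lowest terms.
Σ μ(k)/k = -249979/223092870

Values of μ(k) for 1 ≤ k ≤ 25: μ(1) = 1, μ(2) = -1, μ(3) = -1, μ(5) = -1, μ(6) = 1, μ(7) = -1, μ(10) = 1, μ(11) = -1, μ(13) = -1, μ(14) = 1, μ(15) = 1, μ(17) = -1, μ(19) = -1, μ(21) = 1, μ(22) = 1, μ(23) = -1, with μ = 0 on non-squarefree integers. Summing μ(k)/k for k where μ(k) ≠ 0 gives -249979/223092870 ≈ -0.0011. (PNT ⟺ this sum → 0 as n → ∞.)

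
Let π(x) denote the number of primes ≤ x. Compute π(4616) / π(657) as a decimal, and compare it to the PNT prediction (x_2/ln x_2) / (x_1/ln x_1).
π(4616)/π(657) = 623/119 ≈ 5.2353;  PNT prediction ≈ 5.4024.

π(657) = 119 and π(4616) = 623, so π(4616)/π(657) ≈ 5.2353. The PNT-predicted ratio is (4616/ln(4616)) / (657/ln(657)) ≈ 5.4024. The two agree to within a few percent, as expected.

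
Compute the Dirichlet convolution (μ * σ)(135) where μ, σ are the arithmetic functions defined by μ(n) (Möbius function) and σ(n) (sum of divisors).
(μ * σ)(135) = 135

Divisors of 135: [1, 3, 5, 9, 15, 27, 45, 135]. For each d | 135:
  d = 1: μ(1) · σ(135/1) = 1 · 240 = 240
  d = 3: μ(3) · σ(135/3) = -1 · 78 = -78
  d = 5: μ(5) · σ(135/5) = -1 · 40 = -40
  d = 9: μ(9) · σ(135/9) = 0 · 24 = 0
  d = 15: μ(15) · σ(135/15) = 1 · 13 = 13
  d = 27: μ(27) · σ(135/27) = 0 · 6 = 0
  d = 45: μ(45) · σ(135/45) = 0 · 4 = 0
  d = 135: μ(135) · σ(135/135) = 0 · 1 = 0
Summing: (μ * σ)(135) = 240 + -78 + -40 + 0 + 13 + 0 + 0 + 0 = 135.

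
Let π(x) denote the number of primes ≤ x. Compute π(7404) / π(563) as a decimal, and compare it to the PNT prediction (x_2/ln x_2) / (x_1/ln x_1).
π(7404)/π(563) = 939/103 ≈ 9.1165;  PNT prediction ≈ 9.3480.

π(563) = 103 and π(7404) = 939, so π(7404)/π(563) ≈ 9.1165. The PNT-predicted ratio is (7404/ln(7404)) / (563/ln(563)) ≈ 9.3480. The two agree to within a few percent, as expected.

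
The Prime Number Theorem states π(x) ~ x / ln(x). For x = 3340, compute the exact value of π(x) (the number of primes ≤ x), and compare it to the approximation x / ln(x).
π(3340) = 470;  x/ln(x) ≈ 411.65;  relative error ≈ 12.42%.

Directly count primes up to 3340: π(3340) = 470. The PNT approximation gives 3340/ln(3340) ≈ 3340/8.11373 ≈ 411.65. Relative error (π(x) − x/ln(x)) / π(x) ≈ 12.42%; the approximation is known to undercount slightly (Li(x) is a better estimate).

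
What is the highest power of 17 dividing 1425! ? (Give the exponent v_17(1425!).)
v_17(1425!) = 87

Legendre's formula: v_p(n!) = Σ_{k ≥ 1} ⌊n / p^k⌋. For p = 17, n = 1425, the terms are:
  ⌊1425/17^1⌋ = ⌊1425/17⌋ = 83
  ⌊1425/17^2⌋ = ⌊1425/289⌋ = 4
(the next term ⌊1425/17^3⌋ = 0, terminating the sum). Summing: v_17(1425!) = 83 + 4 = 87.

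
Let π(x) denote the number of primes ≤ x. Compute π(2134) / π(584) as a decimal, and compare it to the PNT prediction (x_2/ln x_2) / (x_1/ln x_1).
π(2134)/π(584) = 321/106 ≈ 3.0283;  PNT prediction ≈ 3.0364.

π(584) = 106 and π(2134) = 321, so π(2134)/π(584) ≈ 3.0283. The PNT-predicted ratio is (2134/ln(2134)) / (584/ln(584)) ≈ 3.0364. The two agree to within a few percent, as expected.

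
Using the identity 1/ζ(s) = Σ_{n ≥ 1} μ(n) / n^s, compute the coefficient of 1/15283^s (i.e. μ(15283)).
μ(15283) = -1

Factor n = 15283 = 17 · 29 · 31. μ(n) = 0 if any exponent ≥ 2 (not squarefree); otherwise μ(n) = (−1)^{ω(n)} where ω(n) is the number of distinct prime factors. Applying: μ(15283) = -1.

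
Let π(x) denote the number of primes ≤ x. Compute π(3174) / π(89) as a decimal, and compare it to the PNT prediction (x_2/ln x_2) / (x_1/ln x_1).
π(3174)/π(89) = 449/24 ≈ 18.7083;  PNT prediction ≈ 19.8540.

π(89) = 24 and π(3174) = 449, so π(3174)/π(89) ≈ 18.7083. The PNT-predicted ratio is (3174/ln(3174)) / (89/ln(89)) ≈ 19.8540. The two agree to within a few percent, as expected.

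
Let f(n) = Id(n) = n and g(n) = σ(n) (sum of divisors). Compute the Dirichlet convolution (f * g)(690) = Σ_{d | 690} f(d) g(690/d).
(Id * σ)(690) = 18095

Divisors of 690: [1, 2, 3, 5, 6, 10, 15, 23, 30, 46, 69, 115, 138, 230, 345, 690]. For each d | 690:
  d = 1: Id(1) · σ(690/1) = 1 · 1728 = 1728
  d = 2: Id(2) · σ(690/2) = 2 · 576 = 1152
  d = 3: Id(3) · σ(690/3) = 3 · 432 = 1296
  d = 5: Id(5) · σ(690/5) = 5 · 288 = 1440
  d = 6: Id(6) · σ(690/6) = 6 · 144 = 864
  d = 10: Id(10) · σ(690/10) = 10 · 96 = 960
  d = 15: Id(15) · σ(690/15) = 15 · 72 = 1080
  d = 23: Id(23) · σ(690/23) = 23 · 72 = 1656
  d = 30: Id(30) · σ(690/30) = 30 · 24 = 720
  d = 46: Id(46) · σ(690/46) = 46 · 24 = 1104
  d = 69: Id(69) · σ(690/69) = 69 · 18 = 1242
  d = 115: Id(115) · σ(690/115) = 115 · 12 = 1380
  d = 138: Id(138) · σ(690/138) = 138 · 6 = 828
  d = 230: Id(230) · σ(690/230) = 230 · 4 = 920
  d = 345: Id(345) · σ(690/345) = 345 · 3 = 1035
  d = 690: Id(690) · σ(690/690) = 690 · 1 = 690
Summing: (Id * σ)(690) = 1728 + 1152 + 1296 + 1440 + 864 + 960 + 1080 + 1656 + 720 + 1104 + 1242 + 1380 + 828 + 920 + 1035 + 690 = 18095.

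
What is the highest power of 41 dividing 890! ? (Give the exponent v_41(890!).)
v_41(890!) = 21

Legendre's formula: v_p(n!) = Σ_{k ≥ 1} ⌊n / p^k⌋. For p = 41, n = 890, the terms are:
  ⌊890/41^1⌋ = ⌊890/41⌋ = 21
(the next term ⌊890/41^2⌋ = 0, terminating the sum). Summing: v_41(890!) = 21 = 21.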